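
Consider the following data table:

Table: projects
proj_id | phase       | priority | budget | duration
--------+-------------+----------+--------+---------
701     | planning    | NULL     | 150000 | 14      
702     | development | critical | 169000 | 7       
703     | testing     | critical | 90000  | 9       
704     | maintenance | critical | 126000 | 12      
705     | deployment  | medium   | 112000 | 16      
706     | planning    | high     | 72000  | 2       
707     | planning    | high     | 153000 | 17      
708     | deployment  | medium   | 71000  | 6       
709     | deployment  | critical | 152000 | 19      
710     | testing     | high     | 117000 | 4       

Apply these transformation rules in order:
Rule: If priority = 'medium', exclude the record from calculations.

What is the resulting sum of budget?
1029000

Step 1: Identify records where priority = 'medium'
Step 2: The excluded records sum to 183000
Step 3: Original total budget = 1212000
Step 4: Remaining total = 1212000 - 183000 = 1029000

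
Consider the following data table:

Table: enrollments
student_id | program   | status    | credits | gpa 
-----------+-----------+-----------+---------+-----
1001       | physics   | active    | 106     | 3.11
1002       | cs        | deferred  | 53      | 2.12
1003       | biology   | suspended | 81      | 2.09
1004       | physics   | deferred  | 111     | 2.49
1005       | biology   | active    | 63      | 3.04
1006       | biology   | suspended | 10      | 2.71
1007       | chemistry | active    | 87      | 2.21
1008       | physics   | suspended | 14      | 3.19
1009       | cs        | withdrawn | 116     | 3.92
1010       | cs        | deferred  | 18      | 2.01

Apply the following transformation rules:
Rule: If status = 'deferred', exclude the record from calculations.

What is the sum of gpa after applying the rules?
20.27

Step 1: Identify records where status = 'deferred'
Step 2: The excluded records sum to 6.62
Step 3: Original total gpa = 26.89
Step 4: Remaining total = 26.89 - 6.62 = 20.27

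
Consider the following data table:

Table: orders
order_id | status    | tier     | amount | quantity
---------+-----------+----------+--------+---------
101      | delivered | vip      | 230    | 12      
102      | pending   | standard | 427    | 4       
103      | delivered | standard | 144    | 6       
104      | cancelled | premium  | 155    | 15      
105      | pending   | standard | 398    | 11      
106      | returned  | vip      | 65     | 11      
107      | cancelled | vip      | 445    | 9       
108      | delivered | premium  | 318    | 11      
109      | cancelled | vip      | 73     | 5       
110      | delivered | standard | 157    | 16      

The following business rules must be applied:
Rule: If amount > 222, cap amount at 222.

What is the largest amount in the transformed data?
222

Step 1: Original maximum amount = 445
Step 2: Apply cap at 222
Step 3: 5 records had amount > 222 and were capped
Step 4: Maximum after transformation = 222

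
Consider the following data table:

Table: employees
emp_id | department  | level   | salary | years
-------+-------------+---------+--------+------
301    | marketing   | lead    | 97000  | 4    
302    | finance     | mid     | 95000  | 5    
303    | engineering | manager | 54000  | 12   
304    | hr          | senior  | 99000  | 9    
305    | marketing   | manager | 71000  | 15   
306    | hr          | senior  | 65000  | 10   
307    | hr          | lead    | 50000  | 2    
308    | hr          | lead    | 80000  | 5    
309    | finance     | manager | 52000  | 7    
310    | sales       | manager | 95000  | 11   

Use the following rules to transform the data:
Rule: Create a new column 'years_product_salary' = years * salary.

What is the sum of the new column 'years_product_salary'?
6026000

Step 1: For each record, compute years * salary
Example calculations:
  4 * 97000 = 388000
  5 * 95000 = 475000
  12 * 54000 = 648000
  ...
Step 2: Sum all derived values
Step 3: Total = 6026000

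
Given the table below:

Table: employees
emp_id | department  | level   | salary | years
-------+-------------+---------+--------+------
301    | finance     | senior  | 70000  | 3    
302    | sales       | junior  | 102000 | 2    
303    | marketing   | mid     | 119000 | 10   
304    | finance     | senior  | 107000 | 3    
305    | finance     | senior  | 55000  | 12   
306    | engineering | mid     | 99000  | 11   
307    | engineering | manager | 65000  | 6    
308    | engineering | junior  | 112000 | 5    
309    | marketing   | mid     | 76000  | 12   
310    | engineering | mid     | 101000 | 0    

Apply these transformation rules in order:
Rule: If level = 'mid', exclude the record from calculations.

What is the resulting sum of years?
31

Step 1: Identify records where level = 'mid'
Step 2: The excluded records sum to 33
Step 3: Original total years = 64
Step 4: Remaining total = 64 - 33 = 31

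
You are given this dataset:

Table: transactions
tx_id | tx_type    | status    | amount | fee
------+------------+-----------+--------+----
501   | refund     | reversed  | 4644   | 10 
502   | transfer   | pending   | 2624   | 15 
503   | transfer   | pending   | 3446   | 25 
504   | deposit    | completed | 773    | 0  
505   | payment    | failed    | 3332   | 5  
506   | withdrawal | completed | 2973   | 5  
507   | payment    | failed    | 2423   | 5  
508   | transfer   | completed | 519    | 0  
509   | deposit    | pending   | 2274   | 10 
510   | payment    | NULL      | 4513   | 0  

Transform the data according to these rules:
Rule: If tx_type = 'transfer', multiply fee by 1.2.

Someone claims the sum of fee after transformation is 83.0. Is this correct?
Yes, the result is correct.

Step 1: Calculate the correct sum after transformation
Step 2: Apply multiplier 1.2 to records where tx_type = 'transfer'
Step 3: Correct result = 83.0
Step 4: Claimed result = 83.0
Step 5: 83.0 = 83.0 ✓
Conclusion: The claimed result is correct.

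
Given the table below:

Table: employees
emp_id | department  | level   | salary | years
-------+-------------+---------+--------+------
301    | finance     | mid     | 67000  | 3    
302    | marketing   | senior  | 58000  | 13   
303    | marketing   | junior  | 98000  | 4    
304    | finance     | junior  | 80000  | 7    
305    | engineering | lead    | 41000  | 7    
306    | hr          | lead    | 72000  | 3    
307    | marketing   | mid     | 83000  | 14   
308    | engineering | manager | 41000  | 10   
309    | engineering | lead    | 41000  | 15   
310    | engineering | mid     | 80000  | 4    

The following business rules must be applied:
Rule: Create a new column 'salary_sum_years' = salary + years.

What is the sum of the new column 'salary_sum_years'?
661080

Step 1: For each record, compute salary + years
Example calculations:
  67000 + 3 = 67003
  58000 + 13 = 58013
  98000 + 4 = 98004
  ...
Step 2: Sum all derived values
Step 3: Total = 661080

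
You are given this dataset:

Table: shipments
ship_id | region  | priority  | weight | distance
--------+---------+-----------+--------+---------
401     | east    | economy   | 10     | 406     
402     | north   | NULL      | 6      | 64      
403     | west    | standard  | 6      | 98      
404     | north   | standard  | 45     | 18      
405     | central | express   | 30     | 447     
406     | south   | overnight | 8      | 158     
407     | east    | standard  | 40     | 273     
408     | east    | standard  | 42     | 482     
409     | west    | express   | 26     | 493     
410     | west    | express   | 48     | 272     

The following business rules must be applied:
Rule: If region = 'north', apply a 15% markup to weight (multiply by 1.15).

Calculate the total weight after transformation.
268.65

Step 1: Records with region = 'north' have total weight = 51
Step 2: Apply multiplier: 51 × 1.15 = 58.65
Step 3: Other records total: 210
Step 4: Final sum = 58.65 + 210 = 268.65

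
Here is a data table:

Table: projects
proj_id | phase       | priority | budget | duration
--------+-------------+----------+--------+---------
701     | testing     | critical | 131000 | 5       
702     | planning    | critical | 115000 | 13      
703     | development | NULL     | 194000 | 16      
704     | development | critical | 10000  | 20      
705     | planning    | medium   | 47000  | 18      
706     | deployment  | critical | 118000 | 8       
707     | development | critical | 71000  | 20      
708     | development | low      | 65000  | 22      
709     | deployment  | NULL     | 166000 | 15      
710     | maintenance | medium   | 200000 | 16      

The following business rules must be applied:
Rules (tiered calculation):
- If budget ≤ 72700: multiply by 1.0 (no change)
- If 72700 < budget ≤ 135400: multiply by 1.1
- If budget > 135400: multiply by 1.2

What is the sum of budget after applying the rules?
1265400.0

Step 1: Tier 1 (budget ≤ 72700): 4 records, sum = 193000 × 1.0 = 193000.0
Step 2: Tier 2 (72700 < budget ≤ 135400): 3 records, sum = 364000 × 1.1 = 400400.0
Step 3: Tier 3 (budget > 135400): 3 records, sum = 560000 × 1.2 = 672000.0
Step 4: Final sum = 193000.0 + 400400.0 + 672000.0 = 1265400.0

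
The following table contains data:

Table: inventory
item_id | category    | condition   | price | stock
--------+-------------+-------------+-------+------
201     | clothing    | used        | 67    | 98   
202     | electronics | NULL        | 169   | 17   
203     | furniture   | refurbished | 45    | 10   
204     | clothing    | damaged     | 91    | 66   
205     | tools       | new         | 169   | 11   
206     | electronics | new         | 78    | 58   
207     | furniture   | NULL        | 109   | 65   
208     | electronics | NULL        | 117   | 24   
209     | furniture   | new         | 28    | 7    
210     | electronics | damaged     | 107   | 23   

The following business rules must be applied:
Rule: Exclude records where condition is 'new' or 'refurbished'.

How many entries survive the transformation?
6

Step 1: Count records to exclude
  - 3 (new) + 1 (refurbished) = 4 records
Step 2: Total records: 10
Step 3: Remaining = 10 - 4 = 6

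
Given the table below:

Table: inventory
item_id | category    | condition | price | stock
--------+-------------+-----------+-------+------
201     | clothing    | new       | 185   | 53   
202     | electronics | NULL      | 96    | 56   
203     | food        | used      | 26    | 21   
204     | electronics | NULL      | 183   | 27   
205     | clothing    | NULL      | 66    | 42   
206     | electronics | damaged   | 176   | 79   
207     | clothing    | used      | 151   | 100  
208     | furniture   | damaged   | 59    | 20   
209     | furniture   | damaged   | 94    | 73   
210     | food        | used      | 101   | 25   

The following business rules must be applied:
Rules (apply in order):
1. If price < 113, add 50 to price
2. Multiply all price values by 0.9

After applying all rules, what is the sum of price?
1293.3

Step 1: Apply Rule 1 - Add 50 to records with price < 113
  - 6 records affected: 442 + (6 × 50) = 742
  - Unaffected records: 695
  - Sum after Rule 1: 1437
Step 2: Apply Rule 2 - Multiply all by 0.9
  - 1437 × 0.9 = 1293.3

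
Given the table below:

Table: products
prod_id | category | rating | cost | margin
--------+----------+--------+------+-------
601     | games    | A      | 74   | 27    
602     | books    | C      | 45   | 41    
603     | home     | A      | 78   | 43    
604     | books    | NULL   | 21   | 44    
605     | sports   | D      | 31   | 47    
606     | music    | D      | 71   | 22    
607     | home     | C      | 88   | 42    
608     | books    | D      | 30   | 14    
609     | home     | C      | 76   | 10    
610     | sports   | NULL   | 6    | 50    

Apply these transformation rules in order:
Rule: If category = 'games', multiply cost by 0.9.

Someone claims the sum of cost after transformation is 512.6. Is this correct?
Yes, the result is correct.

Step 1: Calculate the correct sum after transformation
Step 2: Apply multiplier 0.9 to records where category = 'games'
Step 3: Correct result = 512.6
Step 4: Claimed result = 512.6
Step 5: 512.6 = 512.6 ✓
Conclusion: The claimed result is correct.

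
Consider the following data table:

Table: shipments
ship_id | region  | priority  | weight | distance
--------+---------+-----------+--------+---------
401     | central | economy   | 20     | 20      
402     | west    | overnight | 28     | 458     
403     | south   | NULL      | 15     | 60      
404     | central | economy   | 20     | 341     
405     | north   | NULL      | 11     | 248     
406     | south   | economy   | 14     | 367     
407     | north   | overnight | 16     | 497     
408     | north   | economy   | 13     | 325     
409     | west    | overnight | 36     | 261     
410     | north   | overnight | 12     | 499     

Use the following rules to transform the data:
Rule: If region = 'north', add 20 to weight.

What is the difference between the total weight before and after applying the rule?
80

Step 1: Original sum of weight = 185
Step 2: 4 records have region = 'north'
Step 3: Each affected record changes by 20
Step 4: Total change = 4 × 20 = 80
Step 5: New sum = 185 + 80 = 265
Step 6: Difference = |265 - 185| = 80
        (Sum increased by 80)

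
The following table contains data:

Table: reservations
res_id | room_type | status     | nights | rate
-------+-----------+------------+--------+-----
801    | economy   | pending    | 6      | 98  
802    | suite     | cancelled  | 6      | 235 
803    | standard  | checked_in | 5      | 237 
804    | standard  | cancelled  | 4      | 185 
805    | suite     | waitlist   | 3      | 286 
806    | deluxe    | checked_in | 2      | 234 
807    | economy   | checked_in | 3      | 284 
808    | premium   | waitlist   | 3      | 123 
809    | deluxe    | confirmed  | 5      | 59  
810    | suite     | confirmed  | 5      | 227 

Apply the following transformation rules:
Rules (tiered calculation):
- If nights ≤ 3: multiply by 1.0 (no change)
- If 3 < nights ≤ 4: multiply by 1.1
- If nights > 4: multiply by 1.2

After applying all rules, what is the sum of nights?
47.8

Step 1: Tier 1 (nights ≤ 3): 4 records, sum = 11 × 1.0 = 11.0
Step 2: Tier 2 (3 < nights ≤ 4): 1 records, sum = 4 × 1.1 = 4.4
Step 3: Tier 3 (nights > 4): 5 records, sum = 27 × 1.2 = 32.4
Step 4: Final sum = 11.0 + 4.4 + 32.4 = 47.8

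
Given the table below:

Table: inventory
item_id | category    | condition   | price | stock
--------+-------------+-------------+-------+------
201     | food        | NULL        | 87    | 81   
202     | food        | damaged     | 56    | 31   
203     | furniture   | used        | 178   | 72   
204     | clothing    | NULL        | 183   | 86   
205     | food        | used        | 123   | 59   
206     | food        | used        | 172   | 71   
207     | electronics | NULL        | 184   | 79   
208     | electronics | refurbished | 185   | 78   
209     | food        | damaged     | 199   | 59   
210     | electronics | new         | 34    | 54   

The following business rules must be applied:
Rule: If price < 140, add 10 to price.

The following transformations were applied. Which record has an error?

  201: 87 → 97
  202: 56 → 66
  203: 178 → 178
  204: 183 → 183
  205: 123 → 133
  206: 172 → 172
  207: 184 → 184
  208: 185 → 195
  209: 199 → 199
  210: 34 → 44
Record 208 has an error. The correct transformed value should be 185, not 195.

Step 1: Check each record against the rule
Step 2: Record 208 has price = 185
Step 3: Since 185 >= 140, the bonus should not have been applied
Step 4: Correct value = 185, but claimed value = 195
Conclusion: Record 208 has the error.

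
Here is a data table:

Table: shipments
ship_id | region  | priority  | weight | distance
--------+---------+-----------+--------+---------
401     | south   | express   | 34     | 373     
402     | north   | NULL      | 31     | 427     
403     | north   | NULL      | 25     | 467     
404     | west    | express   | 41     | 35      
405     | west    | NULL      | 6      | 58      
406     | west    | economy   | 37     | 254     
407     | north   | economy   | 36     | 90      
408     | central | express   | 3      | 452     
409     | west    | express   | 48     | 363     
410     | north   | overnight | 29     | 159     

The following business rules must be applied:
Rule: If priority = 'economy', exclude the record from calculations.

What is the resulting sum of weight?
217

Step 1: Identify records where priority = 'economy'
Step 2: The excluded records sum to 73
Step 3: Original total weight = 290
Step 4: Remaining total = 290 - 73 = 217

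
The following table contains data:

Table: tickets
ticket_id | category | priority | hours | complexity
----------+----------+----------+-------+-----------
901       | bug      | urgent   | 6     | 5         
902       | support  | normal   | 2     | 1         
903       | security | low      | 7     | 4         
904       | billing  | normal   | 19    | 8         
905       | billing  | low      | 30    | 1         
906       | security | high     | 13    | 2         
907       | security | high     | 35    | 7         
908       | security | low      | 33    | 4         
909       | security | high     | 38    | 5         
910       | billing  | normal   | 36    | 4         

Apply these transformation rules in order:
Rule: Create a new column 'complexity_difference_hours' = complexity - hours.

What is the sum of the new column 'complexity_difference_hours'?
-178

Step 1: For each record, compute complexity - hours
Example calculations:
  5 - 6 = -1
  1 - 2 = -1
  4 - 7 = -3
  ...
Step 2: Sum all derived values
Step 3: Total = -178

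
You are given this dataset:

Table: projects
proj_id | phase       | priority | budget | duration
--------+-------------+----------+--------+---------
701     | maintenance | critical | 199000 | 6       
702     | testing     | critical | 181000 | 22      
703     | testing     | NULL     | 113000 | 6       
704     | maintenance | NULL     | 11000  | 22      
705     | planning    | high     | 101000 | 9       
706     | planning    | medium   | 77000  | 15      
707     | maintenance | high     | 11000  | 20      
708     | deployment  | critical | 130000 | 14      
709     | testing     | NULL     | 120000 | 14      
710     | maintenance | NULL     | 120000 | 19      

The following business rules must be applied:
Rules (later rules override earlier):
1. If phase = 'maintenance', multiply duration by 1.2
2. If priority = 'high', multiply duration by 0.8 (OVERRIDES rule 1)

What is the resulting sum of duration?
150.6

Step 1: Rule 2 takes priority for records with priority = 'high'
  - 2 records: 29 × 0.8 = 23.2
Step 2: Rule 1 applies to remaining records with phase = 'maintenance'
  - 3 records: 47 × 1.2 = 56.4
Step 3: Other records unchanged: 71
Step 4: Final sum = 23.2 + 56.4 + 71 = 150.6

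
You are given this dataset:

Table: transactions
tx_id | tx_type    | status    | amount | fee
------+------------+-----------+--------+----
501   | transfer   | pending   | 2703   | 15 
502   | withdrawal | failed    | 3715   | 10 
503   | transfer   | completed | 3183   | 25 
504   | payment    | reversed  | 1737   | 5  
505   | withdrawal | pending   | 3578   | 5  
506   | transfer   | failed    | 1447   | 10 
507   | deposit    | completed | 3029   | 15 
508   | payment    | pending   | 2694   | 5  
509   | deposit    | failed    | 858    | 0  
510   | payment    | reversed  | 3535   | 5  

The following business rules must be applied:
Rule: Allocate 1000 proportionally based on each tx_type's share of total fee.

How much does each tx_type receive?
deposit: 157.89, payment: 157.89, transfer: 526.32, withdrawal: 157.89

Step 1: Calculate total fee = 95
Step 2: Calculate each tx_type's proportion:
  deposit: 15/95 = 15.79% → 157.89
  payment: 15/95 = 15.79% → 157.89
  transfer: 50/95 = 52.63% → 526.32
  withdrawal: 15/95 = 15.79% → 157.89
Step 3: Verify: sum of allocations ≈ 1000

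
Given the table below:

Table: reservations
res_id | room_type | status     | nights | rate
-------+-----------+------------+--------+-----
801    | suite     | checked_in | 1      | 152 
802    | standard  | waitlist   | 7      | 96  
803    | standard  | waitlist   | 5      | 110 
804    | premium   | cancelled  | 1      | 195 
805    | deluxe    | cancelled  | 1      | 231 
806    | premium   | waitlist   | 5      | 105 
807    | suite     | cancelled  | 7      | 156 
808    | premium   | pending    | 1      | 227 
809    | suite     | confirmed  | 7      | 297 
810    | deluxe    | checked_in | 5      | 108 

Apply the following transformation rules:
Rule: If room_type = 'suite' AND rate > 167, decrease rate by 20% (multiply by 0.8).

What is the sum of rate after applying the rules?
1617.6

Step 1: Find records where room_type = 'suite' AND rate > 167
Step 2: 1 records match, summing to 297
Step 3: After multiplier: 297 × 0.8 = 237.6
Step 4: Unaffected records sum: 1380
Step 5: Final sum = 237.6 + 1380 = 1617.6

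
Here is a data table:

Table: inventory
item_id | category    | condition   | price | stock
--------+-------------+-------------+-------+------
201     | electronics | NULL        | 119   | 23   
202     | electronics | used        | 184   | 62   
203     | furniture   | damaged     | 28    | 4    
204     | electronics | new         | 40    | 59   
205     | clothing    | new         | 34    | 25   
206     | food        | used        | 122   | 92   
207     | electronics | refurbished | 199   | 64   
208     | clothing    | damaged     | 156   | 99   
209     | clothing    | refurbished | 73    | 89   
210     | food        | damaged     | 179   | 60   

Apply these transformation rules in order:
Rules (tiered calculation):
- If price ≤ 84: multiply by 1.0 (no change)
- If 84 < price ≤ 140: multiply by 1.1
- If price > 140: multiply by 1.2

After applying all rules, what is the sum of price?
1301.7

Step 1: Tier 1 (price ≤ 84): 4 records, sum = 175 × 1.0 = 175.0
Step 2: Tier 2 (84 < price ≤ 140): 2 records, sum = 241 × 1.1 = 265.1
Step 3: Tier 3 (price > 140): 4 records, sum = 718 × 1.2 = 861.6
Step 4: Final sum = 175.0 + 265.1 + 861.6 = 1301.7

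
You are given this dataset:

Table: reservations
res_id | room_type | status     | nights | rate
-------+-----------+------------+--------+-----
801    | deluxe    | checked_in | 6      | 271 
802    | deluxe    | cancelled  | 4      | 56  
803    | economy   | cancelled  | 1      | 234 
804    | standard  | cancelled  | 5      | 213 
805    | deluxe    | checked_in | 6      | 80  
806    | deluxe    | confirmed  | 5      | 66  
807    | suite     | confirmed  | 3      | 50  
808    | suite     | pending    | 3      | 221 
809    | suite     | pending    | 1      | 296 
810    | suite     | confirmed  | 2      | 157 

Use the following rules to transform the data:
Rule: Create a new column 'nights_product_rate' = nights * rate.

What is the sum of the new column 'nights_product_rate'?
5382

Step 1: For each record, compute nights * rate
Example calculations:
  6 * 271 = 1626
  4 * 56 = 224
  1 * 234 = 234
  ...
Step 2: Sum all derived values
Step 3: Total = 5382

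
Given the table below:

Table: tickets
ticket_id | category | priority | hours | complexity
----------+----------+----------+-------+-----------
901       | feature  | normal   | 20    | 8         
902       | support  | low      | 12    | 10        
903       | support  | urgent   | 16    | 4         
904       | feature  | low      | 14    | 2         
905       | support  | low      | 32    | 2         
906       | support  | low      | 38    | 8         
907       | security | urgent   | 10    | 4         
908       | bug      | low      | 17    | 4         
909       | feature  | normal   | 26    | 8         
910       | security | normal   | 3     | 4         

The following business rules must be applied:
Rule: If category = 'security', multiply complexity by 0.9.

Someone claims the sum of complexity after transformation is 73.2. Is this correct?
No, the correct result is 53.2.

Step 1: Calculate the correct sum after transformation
Step 2: Apply multiplier 0.9 to records where category = 'security'
Step 3: Correct result = 53.2
Step 4: Claimed result = 73.2
Step 5: 53.2 ≠ 73.2
Conclusion: The claimed result is incorrect. The correct answer is 53.2.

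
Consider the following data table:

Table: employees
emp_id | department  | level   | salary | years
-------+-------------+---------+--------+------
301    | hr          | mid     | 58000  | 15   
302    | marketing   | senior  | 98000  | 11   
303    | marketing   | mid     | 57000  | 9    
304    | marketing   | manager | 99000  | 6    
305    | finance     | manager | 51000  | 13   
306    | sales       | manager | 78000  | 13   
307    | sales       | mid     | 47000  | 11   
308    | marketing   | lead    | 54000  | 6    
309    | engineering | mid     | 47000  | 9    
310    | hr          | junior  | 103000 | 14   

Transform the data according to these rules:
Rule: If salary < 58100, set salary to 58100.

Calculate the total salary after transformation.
726600

Step 1: 6 records have salary < 58100
Step 2: These records originally summed to 314000
Step 3: After setting to minimum: 6 × 58100 = 348600
Step 4: Unaffected records sum: 378000
Step 5: Final sum = 348600 + 378000 = 726600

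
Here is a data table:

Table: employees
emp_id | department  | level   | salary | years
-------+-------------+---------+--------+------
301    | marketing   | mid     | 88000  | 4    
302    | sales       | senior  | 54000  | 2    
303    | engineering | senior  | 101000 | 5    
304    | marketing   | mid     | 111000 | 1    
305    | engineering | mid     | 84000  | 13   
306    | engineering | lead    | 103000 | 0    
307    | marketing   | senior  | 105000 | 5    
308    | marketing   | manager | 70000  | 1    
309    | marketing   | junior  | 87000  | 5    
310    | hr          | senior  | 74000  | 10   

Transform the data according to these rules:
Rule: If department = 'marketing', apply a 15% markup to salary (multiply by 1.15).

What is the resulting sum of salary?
946150.0

Step 1: Records with department = 'marketing' have total salary = 461000
Step 2: Apply multiplier: 461000 × 1.15 = 530150.0
Step 3: Other records total: 416000
Step 4: Final sum = 530150.0 + 416000 = 946150.0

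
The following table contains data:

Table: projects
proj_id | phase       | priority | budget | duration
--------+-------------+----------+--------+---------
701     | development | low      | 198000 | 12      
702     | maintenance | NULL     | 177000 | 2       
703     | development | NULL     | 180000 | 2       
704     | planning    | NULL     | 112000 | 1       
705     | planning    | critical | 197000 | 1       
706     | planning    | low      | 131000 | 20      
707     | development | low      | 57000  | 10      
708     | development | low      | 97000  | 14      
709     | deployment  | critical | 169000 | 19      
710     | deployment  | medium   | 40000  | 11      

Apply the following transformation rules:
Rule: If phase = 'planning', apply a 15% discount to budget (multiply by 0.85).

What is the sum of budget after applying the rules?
1292000.0

Step 1: Records with phase = 'planning' have total budget = 440000
Step 2: Apply multiplier: 440000 × 0.85 = 374000.0
Step 3: Other records total: 918000
Step 4: Final sum = 374000.0 + 918000 = 1292000.0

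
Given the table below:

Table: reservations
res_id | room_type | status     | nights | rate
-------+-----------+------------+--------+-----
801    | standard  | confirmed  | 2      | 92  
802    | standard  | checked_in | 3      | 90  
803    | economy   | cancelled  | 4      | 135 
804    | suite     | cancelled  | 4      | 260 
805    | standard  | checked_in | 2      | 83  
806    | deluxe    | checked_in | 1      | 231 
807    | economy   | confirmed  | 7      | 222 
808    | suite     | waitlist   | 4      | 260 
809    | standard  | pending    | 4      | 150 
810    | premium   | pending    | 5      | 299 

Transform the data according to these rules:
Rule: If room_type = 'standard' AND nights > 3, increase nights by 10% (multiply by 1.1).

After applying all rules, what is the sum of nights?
36.4

Step 1: Find records where room_type = 'standard' AND nights > 3
Step 2: 1 records match, summing to 4
Step 3: After multiplier: 4 × 1.1 = 4.4
Step 4: Unaffected records sum: 32
Step 5: Final sum = 4.4 + 32 = 36.4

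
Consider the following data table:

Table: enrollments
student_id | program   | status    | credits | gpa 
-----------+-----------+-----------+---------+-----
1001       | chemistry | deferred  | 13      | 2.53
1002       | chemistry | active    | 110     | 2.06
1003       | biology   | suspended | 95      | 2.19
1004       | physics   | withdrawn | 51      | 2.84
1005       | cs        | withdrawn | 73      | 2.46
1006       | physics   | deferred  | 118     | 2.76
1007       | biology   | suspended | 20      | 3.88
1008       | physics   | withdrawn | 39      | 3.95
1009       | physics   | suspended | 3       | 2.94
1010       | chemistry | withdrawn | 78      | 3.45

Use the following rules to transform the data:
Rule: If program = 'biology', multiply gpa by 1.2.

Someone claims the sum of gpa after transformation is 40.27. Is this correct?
No, the correct result is 30.27.

Step 1: Calculate the correct sum after transformation
Step 2: Apply multiplier 1.2 to records where program = 'biology'
Step 3: Correct result = 30.27
Step 4: Claimed result = 40.27
Step 5: 30.27 ≠ 40.27
Conclusion: The claimed result is incorrect. The correct answer is 30.27.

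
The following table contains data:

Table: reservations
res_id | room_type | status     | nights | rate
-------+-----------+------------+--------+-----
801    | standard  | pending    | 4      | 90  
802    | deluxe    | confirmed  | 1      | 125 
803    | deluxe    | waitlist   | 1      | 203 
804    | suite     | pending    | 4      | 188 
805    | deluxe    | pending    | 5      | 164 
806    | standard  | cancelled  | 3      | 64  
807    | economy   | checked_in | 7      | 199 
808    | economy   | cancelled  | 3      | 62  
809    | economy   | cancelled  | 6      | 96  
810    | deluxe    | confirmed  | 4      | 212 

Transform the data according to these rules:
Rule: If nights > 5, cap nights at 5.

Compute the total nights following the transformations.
35

Step 1: 2 records have nights > 5
Step 2: These records originally summed to 13
Step 3: After capping: 2 × 5 = 10
Step 4: Unaffected records sum: 25
Step 5: Final sum = 10 + 25 = 35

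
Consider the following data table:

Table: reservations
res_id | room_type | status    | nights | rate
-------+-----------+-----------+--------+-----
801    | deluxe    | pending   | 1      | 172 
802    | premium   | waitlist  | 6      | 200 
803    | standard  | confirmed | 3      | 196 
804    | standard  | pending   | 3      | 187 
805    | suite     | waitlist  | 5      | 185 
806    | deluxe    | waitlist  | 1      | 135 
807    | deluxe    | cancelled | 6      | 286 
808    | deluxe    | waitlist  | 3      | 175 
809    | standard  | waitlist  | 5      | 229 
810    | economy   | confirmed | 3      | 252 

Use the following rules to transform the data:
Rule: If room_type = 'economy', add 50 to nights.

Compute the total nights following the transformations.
86

Step 1: Count records where room_type = 'economy': 1
Step 2: Total bonus added: 1 × 50 = 50
Step 3: Original sum of nights: 36
Step 4: Final sum = 36 + 50 = 86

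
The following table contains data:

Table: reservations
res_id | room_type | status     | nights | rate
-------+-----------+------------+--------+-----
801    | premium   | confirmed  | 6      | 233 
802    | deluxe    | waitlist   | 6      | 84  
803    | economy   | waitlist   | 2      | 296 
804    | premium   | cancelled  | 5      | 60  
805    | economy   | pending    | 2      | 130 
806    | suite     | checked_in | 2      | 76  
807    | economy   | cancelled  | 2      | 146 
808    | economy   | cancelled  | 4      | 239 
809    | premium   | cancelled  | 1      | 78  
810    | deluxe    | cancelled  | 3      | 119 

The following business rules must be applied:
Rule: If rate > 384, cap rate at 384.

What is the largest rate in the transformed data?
296

Step 1: Original maximum rate = 296
Step 2: Check cap of 384 against maximum
Step 3: No records exceed the cap (max 296 <= cap 384), so no capping applies
Step 4: Maximum after transformation = 296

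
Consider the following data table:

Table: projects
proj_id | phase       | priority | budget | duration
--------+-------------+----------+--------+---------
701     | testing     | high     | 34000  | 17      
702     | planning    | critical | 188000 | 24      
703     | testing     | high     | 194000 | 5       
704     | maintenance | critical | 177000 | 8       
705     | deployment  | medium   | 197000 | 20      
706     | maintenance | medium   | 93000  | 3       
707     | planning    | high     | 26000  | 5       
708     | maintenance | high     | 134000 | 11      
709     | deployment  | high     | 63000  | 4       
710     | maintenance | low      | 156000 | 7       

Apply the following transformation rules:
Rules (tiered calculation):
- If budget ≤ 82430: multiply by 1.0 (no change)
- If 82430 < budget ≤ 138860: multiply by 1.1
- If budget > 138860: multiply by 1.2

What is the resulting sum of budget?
1467100.0

Step 1: Tier 1 (budget ≤ 82430): 3 records, sum = 123000 × 1.0 = 123000.0
Step 2: Tier 2 (82430 < budget ≤ 138860): 2 records, sum = 227000 × 1.1 = 249700.0
Step 3: Tier 3 (budget > 138860): 5 records, sum = 912000 × 1.2 = 1094400.0
Step 4: Final sum = 123000.0 + 249700.0 + 1094400.0 = 1467100.0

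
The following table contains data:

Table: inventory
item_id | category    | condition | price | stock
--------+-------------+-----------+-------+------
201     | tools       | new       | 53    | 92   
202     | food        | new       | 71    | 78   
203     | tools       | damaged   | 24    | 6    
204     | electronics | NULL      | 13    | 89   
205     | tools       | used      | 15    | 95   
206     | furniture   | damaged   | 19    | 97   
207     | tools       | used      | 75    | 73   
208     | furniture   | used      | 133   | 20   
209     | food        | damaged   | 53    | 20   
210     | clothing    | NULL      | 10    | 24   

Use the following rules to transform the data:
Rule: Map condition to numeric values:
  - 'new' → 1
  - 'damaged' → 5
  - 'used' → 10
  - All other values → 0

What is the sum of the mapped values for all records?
47

Step 1: Apply mapping to each record
Step 2: Count by status:
  'new': 2 records × 1 = 2
  'damaged': 3 records × 5 = 15
  'used': 3 records × 10 = 30
Step 3: Sum all mapped values = 47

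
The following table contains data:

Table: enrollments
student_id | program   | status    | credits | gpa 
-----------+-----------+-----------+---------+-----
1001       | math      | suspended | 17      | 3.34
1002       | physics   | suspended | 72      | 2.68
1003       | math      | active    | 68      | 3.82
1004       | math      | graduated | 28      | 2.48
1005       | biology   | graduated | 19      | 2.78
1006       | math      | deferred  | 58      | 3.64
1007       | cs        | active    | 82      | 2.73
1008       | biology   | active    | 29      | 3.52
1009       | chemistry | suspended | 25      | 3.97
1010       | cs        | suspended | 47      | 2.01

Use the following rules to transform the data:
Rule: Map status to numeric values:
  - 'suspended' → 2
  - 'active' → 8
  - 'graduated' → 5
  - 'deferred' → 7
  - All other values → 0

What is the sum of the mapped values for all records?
49

Step 1: Apply mapping to each record
Step 2: Count by status:
  'suspended': 4 records × 2 = 8
  'active': 3 records × 8 = 24
  'graduated': 2 records × 5 = 10
  'deferred': 1 records × 7 = 7
Step 3: Sum all mapped values = 49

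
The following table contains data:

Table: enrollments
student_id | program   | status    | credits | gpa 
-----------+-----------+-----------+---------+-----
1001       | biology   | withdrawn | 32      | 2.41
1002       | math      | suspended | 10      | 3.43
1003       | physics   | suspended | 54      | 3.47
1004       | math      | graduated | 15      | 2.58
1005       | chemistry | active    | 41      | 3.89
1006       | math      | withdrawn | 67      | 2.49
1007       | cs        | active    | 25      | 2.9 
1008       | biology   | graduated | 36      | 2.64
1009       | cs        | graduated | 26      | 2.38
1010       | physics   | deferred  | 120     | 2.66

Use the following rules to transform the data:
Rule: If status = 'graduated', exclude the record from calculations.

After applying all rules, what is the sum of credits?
349

Step 1: Identify records where status = 'graduated'
Step 2: The excluded records sum to 77
Step 3: Original total credits = 426
Step 4: Remaining total = 426 - 77 = 349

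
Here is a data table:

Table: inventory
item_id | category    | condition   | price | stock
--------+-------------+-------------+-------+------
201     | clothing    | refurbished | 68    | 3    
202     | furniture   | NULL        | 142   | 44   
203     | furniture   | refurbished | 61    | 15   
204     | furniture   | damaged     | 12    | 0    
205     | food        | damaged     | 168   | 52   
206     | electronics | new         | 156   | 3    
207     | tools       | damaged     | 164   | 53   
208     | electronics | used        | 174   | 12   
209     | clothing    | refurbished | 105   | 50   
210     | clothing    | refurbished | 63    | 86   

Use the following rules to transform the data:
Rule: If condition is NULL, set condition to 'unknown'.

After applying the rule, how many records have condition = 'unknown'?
1

Step 1: Count records where condition IS NULL
Step 2: Found 1 records with NULL condition
Step 3: These records will have condition set to 'unknown'
Step 4: Records already having condition = 'unknown': 0
Step 5: Answer: 1 + 0 = 1 records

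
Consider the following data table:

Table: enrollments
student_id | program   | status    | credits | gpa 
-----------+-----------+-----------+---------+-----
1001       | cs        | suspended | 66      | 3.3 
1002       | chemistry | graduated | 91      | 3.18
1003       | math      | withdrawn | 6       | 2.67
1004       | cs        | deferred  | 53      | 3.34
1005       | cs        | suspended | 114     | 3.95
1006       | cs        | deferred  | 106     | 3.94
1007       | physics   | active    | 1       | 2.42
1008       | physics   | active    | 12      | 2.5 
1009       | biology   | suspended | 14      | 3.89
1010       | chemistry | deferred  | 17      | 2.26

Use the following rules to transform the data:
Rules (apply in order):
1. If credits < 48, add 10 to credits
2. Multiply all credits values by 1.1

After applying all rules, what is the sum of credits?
583.0

Step 1: Apply Rule 1 - Add 10 to records with credits < 48
  - 5 records affected: 50 + (5 × 10) = 100
  - Unaffected records: 430
  - Sum after Rule 1: 530
Step 2: Apply Rule 2 - Multiply all by 1.1
  - 530 × 1.1 = 583.0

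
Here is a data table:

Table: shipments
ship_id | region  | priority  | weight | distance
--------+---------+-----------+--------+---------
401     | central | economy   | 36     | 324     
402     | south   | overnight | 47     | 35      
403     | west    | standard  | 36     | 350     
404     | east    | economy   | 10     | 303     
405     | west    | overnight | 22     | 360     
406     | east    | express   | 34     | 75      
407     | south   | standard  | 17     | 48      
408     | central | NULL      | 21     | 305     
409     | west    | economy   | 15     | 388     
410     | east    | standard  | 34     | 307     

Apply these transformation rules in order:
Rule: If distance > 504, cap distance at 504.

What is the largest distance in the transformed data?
388

Step 1: Original maximum distance = 388
Step 2: Check cap of 504 against maximum
Step 3: No records exceed the cap (max 388 <= cap 504), so no capping applies
Step 4: Maximum after transformation = 388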